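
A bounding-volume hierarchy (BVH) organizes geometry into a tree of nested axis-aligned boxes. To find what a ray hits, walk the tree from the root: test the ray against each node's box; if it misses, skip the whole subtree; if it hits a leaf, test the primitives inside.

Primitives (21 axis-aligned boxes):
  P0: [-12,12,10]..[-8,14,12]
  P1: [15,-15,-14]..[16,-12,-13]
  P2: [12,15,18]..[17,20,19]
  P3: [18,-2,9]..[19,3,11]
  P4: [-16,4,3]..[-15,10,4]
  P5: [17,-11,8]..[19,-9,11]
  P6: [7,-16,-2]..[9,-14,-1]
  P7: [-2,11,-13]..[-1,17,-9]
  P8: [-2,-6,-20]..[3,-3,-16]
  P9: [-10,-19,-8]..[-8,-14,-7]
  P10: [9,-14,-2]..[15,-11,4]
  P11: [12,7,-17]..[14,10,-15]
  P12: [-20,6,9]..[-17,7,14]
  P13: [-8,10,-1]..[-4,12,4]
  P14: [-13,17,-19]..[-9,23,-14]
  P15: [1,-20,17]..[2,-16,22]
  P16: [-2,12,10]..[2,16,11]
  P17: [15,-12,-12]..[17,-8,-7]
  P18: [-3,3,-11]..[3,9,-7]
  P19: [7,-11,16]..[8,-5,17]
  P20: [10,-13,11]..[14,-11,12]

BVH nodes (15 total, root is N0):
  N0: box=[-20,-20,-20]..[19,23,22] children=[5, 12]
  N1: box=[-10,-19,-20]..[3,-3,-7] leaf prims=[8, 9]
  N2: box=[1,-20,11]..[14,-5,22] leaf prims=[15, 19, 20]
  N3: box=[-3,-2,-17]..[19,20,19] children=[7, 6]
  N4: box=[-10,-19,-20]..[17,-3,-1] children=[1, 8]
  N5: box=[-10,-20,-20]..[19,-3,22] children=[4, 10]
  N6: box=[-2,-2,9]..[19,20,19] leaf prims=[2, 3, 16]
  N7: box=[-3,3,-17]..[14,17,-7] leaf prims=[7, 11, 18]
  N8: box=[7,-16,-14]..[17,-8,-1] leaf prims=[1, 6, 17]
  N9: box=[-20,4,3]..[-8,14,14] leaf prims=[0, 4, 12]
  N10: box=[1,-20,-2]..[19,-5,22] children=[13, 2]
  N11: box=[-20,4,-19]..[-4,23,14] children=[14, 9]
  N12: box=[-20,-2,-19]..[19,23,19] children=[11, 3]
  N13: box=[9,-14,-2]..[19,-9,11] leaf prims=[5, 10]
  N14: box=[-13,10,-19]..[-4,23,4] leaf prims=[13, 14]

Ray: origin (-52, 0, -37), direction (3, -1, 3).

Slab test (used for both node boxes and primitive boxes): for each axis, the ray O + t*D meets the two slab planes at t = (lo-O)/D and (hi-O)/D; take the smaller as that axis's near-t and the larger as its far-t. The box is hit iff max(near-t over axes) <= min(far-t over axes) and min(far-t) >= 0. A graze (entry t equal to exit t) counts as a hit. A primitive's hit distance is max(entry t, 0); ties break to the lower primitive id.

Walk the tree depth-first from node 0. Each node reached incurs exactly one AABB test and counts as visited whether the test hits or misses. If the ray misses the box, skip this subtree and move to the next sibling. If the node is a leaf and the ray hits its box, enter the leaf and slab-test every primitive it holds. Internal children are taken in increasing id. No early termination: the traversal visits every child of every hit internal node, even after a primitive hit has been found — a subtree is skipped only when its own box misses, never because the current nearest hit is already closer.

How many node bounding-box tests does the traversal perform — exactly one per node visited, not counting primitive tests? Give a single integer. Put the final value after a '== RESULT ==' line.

Walk:
N0 x:[32/3,71/3] y:[-23,20] z:[17/3,59/3] -> hit [32/3,59/3], descend [5, 12]
  N5 x:[14,71/3] y:[3,20] z:[17/3,59/3] -> hit [14,59/3], descend [4, 10]
    N4 x:[14,23] y:[3,19] z:[17/3,12] -> miss, prune
    N10 x:[53/3,71/3] y:[5,20] z:[35/3,59/3] -> hit [53/3,59/3], descend [2, 13]
      N2 x:[53/3,22] y:[5,20] z:[16,59/3] -> hit [53/3,59/3] leaf, test {P15@t=18, P19(miss), P20(miss)}
      N13 x:[61/3,71/3] y:[9,14] z:[35/3,16] -> miss, prune
  N12 x:[32/3,71/3] y:[-23,2] z:[6,56/3] -> miss, prune

Visited [0, 5, 4, 10, 2, 13, 12]. Tests: 7 box, 1 leaf. Nearest: P15.

== RESULT ==
7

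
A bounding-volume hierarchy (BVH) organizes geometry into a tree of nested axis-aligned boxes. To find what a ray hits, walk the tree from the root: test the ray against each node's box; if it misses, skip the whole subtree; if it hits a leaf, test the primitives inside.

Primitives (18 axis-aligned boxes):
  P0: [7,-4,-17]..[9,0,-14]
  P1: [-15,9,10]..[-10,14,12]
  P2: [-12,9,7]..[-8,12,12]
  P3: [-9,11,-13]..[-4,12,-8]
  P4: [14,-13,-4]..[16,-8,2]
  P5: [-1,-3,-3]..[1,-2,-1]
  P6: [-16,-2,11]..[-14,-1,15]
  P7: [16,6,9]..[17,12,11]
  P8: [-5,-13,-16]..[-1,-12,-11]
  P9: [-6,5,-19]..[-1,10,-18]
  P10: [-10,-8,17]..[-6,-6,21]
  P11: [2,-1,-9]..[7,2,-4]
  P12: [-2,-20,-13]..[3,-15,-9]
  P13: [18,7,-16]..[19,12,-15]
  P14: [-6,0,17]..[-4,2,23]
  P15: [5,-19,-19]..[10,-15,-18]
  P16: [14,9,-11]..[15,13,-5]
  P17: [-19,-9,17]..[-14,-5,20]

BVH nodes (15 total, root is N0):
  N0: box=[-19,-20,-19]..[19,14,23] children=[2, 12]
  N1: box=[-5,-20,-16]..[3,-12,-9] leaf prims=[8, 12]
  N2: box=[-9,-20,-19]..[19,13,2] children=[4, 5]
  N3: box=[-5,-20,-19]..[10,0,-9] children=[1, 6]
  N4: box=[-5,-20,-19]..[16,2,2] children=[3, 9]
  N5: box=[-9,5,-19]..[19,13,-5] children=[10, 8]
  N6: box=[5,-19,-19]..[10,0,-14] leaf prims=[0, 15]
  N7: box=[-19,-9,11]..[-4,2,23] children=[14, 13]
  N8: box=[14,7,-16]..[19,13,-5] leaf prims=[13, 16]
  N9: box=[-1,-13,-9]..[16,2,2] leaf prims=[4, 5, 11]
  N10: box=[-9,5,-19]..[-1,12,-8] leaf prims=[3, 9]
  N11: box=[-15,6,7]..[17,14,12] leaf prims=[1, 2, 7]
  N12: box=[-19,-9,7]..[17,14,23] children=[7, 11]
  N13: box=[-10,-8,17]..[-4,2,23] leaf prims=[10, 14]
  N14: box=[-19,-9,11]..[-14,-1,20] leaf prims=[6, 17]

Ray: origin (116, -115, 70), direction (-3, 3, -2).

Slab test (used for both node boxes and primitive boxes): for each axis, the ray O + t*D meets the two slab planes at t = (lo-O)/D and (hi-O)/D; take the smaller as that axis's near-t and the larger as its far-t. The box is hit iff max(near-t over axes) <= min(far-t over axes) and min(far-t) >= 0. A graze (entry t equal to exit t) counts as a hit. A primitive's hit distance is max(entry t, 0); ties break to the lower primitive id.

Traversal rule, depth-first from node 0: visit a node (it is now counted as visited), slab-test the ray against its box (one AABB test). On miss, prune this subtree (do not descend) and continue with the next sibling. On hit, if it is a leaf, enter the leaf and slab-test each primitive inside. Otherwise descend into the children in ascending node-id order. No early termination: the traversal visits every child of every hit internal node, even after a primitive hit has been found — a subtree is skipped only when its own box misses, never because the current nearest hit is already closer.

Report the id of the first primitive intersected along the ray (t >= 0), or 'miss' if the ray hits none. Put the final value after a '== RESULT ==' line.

Walk:
N0 x:[97/3,45] y:[95/3,43] z:[47/2,89/2] -> hit [97/3,43], descend [2, 12]
  N2 x:[97/3,125/3] y:[95/3,128/3] z:[34,89/2] -> hit [34,125/3], descend [4, 5]
    N4 x:[100/3,121/3] y:[95/3,39] z:[34,89/2] -> hit [34,39], descend [3, 9]
      N3 x:[106/3,121/3] y:[95/3,115/3] z:[79/2,89/2] -> miss, prune
      N9 x:[100/3,39] y:[34,39] z:[34,79/2] -> hit [34,39] leaf, test {P4@t=34, P5(miss), P11@t=38}
    N5 x:[97/3,125/3] y:[40,128/3] z:[75/2,89/2] -> hit [40,125/3], descend [8, 10]
      N8 x:[97/3,34] y:[122/3,128/3] z:[75/2,43] -> miss, prune
      N10 x:[39,125/3] y:[40,127/3] z:[39,89/2] -> hit [40,125/3] leaf, test {P3(miss), P9(miss)}
  N12 x:[33,45] y:[106/3,43] z:[47/2,63/2] -> miss, prune

9 AABB tests over nodes [0, 2, 4, 3, 9, 5, 8, 10, 12]; 2 leaves entered; closest P4.

== RESULT ==
4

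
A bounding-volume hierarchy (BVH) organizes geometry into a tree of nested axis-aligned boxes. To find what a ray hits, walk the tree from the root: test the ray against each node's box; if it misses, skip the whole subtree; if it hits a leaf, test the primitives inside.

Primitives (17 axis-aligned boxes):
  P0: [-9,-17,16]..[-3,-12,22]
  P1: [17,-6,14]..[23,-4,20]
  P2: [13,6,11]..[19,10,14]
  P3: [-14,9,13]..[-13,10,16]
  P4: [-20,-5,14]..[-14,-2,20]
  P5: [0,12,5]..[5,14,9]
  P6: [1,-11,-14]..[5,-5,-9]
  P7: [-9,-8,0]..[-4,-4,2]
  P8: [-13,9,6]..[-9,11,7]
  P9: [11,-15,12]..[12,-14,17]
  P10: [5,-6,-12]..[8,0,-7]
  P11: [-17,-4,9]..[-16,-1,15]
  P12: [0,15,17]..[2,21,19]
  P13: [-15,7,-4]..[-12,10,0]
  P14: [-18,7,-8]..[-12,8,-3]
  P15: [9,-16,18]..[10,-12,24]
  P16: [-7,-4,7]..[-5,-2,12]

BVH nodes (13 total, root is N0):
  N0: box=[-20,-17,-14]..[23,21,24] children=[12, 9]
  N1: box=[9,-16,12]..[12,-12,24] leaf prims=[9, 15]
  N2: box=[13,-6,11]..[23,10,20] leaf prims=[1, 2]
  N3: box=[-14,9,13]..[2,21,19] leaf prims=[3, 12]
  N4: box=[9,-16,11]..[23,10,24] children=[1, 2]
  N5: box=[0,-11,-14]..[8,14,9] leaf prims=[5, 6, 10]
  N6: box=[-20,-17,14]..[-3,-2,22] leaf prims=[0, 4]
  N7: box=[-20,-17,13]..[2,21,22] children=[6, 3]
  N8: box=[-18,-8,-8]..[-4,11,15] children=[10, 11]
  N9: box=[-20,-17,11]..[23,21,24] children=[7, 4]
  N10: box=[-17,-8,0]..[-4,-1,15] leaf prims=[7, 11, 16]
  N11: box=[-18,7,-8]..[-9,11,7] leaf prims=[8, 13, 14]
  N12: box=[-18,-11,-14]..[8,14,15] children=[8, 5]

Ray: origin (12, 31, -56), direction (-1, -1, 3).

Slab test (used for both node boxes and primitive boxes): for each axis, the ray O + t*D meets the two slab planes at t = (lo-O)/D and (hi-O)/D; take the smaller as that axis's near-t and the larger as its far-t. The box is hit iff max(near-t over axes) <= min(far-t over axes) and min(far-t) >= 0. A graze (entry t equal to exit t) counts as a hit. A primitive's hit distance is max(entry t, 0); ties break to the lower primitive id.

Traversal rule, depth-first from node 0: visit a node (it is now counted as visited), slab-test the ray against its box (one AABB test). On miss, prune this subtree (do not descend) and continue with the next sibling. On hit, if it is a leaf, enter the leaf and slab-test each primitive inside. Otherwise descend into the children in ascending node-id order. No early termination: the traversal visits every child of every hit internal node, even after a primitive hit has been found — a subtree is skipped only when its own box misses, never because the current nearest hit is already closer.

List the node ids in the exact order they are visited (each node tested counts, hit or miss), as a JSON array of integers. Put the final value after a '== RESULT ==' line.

Traverse from the root:
N0 x:[-11,32] y:[10,48] z:[14,80/3] -> hit [14,80/3], descend [9, 12]
  N9 x:[-11,32] y:[10,48] z:[67/3,80/3] -> hit [67/3,80/3], descend [4, 7]
    N4 x:[-11,3] y:[21,47] z:[67/3,80/3] -> miss, prune
    N7 x:[10,32] y:[10,48] z:[23,26] -> hit [23,26], descend [3, 6]
      N3 x:[10,26] y:[10,22] z:[23,25] -> miss, prune
      N6 x:[15,32] y:[33,48] z:[70/3,26] -> miss, prune
  N12 x:[4,30] y:[17,42] z:[14,71/3] -> hit [17,71/3], descend [5, 8]
    N5 x:[4,12] y:[17,42] z:[14,65/3] -> miss, prune
    N8 x:[16,30] y:[20,39] z:[16,71/3] -> hit [20,71/3], descend [10, 11]
      N10 x:[16,29] y:[32,39] z:[56/3,71/3] -> miss, prune
      N11 x:[21,30] y:[20,24] z:[16,21] -> hit [21,21] leaf, test {P8@t=21, P13(miss), P14(miss)}

order=[0, 9, 4, 7, 3, 6, 12, 5, 8, 10, 11]  |boxes|=11  |leaves|=1  hit=P8

== RESULT ==
[0, 9, 4, 7, 3, 6, 12, 5, 8, 10, 11]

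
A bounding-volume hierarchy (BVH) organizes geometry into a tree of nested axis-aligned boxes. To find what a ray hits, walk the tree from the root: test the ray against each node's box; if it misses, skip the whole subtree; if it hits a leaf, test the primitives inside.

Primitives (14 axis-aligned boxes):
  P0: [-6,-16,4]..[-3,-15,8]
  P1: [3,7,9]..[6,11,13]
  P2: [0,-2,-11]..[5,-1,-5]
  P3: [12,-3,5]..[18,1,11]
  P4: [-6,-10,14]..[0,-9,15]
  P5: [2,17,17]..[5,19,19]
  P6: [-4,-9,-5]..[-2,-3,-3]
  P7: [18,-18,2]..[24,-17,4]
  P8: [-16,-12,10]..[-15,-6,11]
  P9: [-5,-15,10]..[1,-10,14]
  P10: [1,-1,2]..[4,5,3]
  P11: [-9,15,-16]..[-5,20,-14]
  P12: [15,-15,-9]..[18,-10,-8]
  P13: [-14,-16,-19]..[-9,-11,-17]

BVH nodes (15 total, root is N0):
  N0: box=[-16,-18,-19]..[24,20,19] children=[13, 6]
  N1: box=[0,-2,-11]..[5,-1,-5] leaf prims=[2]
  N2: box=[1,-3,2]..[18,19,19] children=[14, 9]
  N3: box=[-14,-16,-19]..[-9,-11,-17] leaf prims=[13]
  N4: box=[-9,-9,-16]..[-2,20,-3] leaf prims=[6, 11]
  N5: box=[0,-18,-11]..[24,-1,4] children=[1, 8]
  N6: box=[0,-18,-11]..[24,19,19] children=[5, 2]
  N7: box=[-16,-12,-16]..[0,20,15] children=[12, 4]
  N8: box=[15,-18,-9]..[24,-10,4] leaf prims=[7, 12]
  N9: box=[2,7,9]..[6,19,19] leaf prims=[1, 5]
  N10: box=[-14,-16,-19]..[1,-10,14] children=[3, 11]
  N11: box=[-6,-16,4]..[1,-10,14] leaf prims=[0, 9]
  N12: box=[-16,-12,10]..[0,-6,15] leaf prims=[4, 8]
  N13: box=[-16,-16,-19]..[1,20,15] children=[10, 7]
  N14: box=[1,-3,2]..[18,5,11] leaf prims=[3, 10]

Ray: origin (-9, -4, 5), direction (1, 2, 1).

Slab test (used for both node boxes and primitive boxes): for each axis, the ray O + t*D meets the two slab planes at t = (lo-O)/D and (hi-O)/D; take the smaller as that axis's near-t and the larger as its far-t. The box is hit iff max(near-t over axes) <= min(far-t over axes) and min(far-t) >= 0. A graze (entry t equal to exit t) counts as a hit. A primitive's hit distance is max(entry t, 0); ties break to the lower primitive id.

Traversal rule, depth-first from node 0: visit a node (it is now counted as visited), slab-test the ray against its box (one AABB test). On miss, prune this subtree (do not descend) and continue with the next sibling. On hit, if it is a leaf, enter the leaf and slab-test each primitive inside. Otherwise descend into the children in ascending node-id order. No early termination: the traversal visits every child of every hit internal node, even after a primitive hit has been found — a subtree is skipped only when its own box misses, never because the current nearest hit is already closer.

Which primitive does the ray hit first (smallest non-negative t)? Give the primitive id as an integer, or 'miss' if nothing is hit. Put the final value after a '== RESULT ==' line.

Walk:
N0 x:[-7,33] y:[-7,12] z:[-24,14] -> hit [-7,12], descend [6, 13]
  N6 x:[9,33] y:[-7,23/2] z:[-16,14] -> hit [9,23/2], descend [2, 5]
    N2 x:[10,27] y:[1/2,23/2] z:[-3,14] -> hit [10,23/2], descend [9, 14]
      N9 x:[11,15] y:[11/2,23/2] z:[4,14] -> hit [11,23/2] leaf, test {P1(miss), P5(miss)}
      N14 x:[10,27] y:[1/2,9/2] z:[-3,6] -> miss, prune
    N5 x:[9,33] y:[-7,3/2] z:[-16,-1] -> miss, prune
  N13 x:[-7,10] y:[-6,12] z:[-24,10] -> hit [-6,10], descend [7, 10]
    N7 x:[-7,9] y:[-4,12] z:[-21,10] -> hit [-4,9], descend [4, 12]
      N4 x:[0,7] y:[-5/2,12] z:[-21,-8] -> miss, prune
      N12 x:[-7,9] y:[-4,-1] z:[5,10] -> miss, prune
    N10 x:[-5,10] y:[-6,-3] z:[-24,9] -> miss, prune

11 AABB tests over nodes [0, 6, 2, 9, 14, 5, 13, 7, 4, 12, 10]; 1 leaf entered; closest miss.

== RESULT ==
miss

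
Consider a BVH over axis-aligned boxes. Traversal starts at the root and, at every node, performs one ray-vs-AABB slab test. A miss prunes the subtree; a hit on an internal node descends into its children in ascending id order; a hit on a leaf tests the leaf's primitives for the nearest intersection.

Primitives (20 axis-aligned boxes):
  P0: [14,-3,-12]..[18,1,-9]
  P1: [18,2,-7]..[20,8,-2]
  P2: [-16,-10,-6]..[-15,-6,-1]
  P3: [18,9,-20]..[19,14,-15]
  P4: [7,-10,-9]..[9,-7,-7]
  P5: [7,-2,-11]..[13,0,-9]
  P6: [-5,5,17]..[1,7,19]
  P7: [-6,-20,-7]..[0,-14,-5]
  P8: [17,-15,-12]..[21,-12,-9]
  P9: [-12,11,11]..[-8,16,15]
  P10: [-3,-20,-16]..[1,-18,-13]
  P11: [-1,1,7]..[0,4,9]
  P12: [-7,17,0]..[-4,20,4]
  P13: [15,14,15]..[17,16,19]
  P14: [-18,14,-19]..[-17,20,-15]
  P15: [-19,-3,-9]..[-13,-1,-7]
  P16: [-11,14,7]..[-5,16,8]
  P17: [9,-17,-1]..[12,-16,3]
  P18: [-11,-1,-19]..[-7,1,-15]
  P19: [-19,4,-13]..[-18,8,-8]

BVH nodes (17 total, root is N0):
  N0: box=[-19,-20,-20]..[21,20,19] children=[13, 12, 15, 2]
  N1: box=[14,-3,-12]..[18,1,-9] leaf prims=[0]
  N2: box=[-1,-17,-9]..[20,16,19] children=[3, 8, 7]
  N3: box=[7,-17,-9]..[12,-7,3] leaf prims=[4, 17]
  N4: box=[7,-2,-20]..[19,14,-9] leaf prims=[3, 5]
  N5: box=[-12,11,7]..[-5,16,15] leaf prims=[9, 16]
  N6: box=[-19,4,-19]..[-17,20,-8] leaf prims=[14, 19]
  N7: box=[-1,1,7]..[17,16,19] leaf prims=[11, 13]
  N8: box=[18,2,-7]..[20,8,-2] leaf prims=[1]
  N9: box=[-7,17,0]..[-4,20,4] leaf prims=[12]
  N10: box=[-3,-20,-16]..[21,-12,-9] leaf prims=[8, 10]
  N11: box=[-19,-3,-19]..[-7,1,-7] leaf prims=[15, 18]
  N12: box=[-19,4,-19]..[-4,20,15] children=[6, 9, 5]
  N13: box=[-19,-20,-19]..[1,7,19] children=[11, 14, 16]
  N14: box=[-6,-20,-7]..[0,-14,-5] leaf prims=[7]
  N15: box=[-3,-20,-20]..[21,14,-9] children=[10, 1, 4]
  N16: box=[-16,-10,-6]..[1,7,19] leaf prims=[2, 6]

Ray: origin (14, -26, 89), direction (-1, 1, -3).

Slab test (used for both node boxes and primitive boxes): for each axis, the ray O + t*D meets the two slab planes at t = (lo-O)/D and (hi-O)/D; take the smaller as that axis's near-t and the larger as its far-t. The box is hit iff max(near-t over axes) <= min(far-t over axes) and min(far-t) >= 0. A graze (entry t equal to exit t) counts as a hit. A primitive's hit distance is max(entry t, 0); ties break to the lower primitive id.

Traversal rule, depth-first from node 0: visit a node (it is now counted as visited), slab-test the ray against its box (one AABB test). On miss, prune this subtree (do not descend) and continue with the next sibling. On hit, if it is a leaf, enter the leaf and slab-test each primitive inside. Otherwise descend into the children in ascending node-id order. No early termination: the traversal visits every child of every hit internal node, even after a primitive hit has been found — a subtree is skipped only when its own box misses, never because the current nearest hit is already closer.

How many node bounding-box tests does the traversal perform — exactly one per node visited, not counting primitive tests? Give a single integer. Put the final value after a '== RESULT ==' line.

Trace the traversal:
N0 x:[-7,33] y:[6,46] z:[70/3,109/3] -> hit [70/3,33], descend [2, 12, 13, 15]
  N2 x:[-6,15] y:[9,42] z:[70/3,98/3] -> miss, prune
  N12 x:[18,33] y:[30,46] z:[74/3,36] -> hit [30,33], descend [5, 6, 9]
    N5 x:[19,26] y:[37,42] z:[74/3,82/3] -> miss, prune
    N6 x:[31,33] y:[30,46] z:[97/3,36] -> hit [97/3,33] leaf, test {P14(miss), P19@t=97/3}
    N9 x:[18,21] y:[43,46] z:[85/3,89/3] -> miss, prune
  N13 x:[13,33] y:[6,33] z:[70/3,36] -> hit [70/3,33], descend [11, 14, 16]
    N11 x:[21,33] y:[23,27] z:[32,36] -> miss, prune
    N14 x:[14,20] y:[6,12] z:[94/3,32] -> miss, prune
    N16 x:[13,30] y:[16,33] z:[70/3,95/3] -> hit [70/3,30] leaf, test {P2(miss), P6(miss)}
  N15 x:[-7,17] y:[6,40] z:[98/3,109/3] -> miss, prune

11 AABB tests over nodes [0, 2, 12, 5, 6, 9, 13, 11, 14, 16, 15]; 2 leaves entered; closest P19.

== RESULT ==
11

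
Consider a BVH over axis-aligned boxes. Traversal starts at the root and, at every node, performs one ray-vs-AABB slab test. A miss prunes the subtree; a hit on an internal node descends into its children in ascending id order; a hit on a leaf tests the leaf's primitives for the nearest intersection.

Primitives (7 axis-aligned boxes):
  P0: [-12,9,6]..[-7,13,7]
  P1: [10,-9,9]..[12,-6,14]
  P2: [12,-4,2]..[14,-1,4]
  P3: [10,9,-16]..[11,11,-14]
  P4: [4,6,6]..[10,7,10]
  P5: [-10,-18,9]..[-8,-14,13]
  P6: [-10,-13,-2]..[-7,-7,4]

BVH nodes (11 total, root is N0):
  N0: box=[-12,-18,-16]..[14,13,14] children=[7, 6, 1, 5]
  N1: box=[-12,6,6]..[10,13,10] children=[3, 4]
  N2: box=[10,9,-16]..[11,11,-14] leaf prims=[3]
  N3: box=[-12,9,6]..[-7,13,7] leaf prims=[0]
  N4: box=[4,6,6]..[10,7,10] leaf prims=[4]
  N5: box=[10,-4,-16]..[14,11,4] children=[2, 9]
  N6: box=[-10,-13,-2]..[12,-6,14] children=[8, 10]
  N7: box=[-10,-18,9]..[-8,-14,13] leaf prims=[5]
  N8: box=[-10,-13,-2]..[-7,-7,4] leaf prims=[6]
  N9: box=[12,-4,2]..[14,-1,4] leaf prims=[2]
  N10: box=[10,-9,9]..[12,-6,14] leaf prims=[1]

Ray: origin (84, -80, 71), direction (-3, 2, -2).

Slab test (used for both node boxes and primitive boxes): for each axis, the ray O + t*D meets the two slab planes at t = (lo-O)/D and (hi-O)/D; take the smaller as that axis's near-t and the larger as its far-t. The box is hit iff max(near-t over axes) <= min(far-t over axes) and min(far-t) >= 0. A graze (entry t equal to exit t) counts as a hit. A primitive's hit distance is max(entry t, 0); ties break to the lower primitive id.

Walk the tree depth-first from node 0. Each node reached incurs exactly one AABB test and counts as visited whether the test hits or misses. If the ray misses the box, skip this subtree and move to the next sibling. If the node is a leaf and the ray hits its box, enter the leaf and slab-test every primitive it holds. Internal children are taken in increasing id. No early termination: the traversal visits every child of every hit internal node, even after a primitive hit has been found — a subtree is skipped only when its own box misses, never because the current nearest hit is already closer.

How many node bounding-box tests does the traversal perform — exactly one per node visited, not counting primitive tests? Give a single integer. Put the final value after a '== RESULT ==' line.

Traverse from the root:
N0 x:[70/3,32] y:[31,93/2] z:[57/2,87/2] -> hit [31,32], descend [1, 5, 6, 7]
  N1 x:[74/3,32] y:[43,93/2] z:[61/2,65/2] -> miss, prune
  N5 x:[70/3,74/3] y:[38,91/2] z:[67/2,87/2] -> miss, prune
  N6 x:[24,94/3] y:[67/2,37] z:[57/2,73/2] -> miss, prune
  N7 x:[92/3,94/3] y:[31,33] z:[29,31] -> hit [31,31] leaf, test {P5@t=31}

Summary -> nodes [0, 1, 5, 6, 7]; box-tests=5; leaf-entries=1; first=P5

== RESULT ==
5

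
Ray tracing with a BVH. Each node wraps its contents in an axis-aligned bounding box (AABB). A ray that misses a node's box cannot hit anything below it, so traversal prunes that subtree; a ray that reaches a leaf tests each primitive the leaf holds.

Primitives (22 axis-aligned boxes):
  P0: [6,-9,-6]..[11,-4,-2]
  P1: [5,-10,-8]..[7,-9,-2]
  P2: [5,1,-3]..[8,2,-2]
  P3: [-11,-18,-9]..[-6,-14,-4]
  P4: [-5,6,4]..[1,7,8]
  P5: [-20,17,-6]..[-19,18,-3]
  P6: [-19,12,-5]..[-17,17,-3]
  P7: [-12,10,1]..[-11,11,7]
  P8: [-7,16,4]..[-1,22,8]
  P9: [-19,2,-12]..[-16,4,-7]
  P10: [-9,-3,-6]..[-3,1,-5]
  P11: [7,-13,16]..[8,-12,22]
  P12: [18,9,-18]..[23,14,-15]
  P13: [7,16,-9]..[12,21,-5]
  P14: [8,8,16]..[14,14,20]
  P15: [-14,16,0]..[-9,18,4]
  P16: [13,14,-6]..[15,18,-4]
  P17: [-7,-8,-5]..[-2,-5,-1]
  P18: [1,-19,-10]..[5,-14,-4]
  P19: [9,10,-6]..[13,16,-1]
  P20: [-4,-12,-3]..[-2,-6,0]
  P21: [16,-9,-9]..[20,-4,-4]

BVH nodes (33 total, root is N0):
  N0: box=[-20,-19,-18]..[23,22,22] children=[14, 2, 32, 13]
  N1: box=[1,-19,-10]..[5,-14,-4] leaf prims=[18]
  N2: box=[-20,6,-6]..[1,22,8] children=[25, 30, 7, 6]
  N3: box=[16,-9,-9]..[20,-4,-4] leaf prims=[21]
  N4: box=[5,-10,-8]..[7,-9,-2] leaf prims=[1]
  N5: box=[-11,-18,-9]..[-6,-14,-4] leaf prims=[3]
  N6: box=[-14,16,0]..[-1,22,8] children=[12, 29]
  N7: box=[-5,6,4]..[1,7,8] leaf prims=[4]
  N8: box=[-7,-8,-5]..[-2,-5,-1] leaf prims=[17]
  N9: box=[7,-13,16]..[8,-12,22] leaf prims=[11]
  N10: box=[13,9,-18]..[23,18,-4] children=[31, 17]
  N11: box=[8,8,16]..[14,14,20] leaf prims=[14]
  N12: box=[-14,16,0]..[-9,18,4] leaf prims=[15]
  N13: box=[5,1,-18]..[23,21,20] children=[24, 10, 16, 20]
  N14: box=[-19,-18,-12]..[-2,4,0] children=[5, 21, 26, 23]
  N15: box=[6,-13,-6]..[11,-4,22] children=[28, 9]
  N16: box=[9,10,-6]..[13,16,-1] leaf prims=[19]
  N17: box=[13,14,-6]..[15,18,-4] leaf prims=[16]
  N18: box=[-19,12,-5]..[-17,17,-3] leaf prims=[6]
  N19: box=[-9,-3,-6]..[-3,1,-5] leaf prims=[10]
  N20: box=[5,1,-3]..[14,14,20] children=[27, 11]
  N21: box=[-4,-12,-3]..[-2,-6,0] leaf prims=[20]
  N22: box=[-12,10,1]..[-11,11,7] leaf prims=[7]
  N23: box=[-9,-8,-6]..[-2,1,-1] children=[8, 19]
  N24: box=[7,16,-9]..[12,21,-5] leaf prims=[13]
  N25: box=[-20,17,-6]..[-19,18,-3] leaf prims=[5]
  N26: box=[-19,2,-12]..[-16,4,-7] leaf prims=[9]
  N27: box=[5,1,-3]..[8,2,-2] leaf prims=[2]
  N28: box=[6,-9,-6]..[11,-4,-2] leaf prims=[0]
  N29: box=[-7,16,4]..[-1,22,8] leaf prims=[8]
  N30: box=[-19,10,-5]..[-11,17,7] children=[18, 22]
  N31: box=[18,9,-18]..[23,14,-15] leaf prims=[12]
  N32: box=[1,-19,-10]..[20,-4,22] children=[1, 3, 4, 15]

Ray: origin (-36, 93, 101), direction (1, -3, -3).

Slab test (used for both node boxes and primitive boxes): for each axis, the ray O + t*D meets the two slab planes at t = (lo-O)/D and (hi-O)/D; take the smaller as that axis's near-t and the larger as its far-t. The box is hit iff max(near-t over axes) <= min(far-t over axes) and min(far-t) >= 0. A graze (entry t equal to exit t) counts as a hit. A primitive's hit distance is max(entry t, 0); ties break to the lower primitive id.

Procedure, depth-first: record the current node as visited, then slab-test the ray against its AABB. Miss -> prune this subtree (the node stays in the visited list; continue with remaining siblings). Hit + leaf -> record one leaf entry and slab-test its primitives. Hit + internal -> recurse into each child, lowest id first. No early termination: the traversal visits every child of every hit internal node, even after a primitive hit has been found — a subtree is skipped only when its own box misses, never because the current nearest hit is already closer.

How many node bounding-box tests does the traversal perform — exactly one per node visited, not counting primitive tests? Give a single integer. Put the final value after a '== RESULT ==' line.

Walk:
N0 x:[16,59] y:[71/3,112/3] z:[79/3,119/3] -> hit [79/3,112/3], descend [2, 13, 14, 32]
  N2 x:[16,37] y:[71/3,29] z:[31,107/3] -> miss, prune
  N13 x:[41,59] y:[24,92/3] z:[27,119/3] -> miss, prune
  N14 x:[17,34] y:[89/3,37] z:[101/3,113/3] -> hit [101/3,34], descend [5, 21, 23, 26]
    N5 x:[25,30] y:[107/3,37] z:[35,110/3] -> miss, prune
    N21 x:[32,34] y:[33,35] z:[101/3,104/3] -> hit [101/3,34] leaf, test {P20@t=101/3}
    N23 x:[27,34] y:[92/3,101/3] z:[34,107/3] -> miss, prune
    N26 x:[17,20] y:[89/3,91/3] z:[36,113/3] -> miss, prune
  N32 x:[37,56] y:[97/3,112/3] z:[79/3,37] -> hit [37,37], descend [1, 3, 4, 15]
    N1 x:[37,41] y:[107/3,112/3] z:[35,37] -> hit [37,37] leaf, test {P18@t=37}
    N3 x:[52,56] y:[97/3,34] z:[35,110/3] -> miss, prune
    N4 x:[41,43] y:[34,103/3] z:[103/3,109/3] -> miss, prune
    N15 x:[42,47] y:[97/3,106/3] z:[79/3,107/3] -> miss, prune

13 AABB tests over nodes [0, 2, 13, 14, 5, 21, 23, 26, 32, 1, 3, 4, 15]; 2 leaves entered; closest P20.

== RESULT ==
13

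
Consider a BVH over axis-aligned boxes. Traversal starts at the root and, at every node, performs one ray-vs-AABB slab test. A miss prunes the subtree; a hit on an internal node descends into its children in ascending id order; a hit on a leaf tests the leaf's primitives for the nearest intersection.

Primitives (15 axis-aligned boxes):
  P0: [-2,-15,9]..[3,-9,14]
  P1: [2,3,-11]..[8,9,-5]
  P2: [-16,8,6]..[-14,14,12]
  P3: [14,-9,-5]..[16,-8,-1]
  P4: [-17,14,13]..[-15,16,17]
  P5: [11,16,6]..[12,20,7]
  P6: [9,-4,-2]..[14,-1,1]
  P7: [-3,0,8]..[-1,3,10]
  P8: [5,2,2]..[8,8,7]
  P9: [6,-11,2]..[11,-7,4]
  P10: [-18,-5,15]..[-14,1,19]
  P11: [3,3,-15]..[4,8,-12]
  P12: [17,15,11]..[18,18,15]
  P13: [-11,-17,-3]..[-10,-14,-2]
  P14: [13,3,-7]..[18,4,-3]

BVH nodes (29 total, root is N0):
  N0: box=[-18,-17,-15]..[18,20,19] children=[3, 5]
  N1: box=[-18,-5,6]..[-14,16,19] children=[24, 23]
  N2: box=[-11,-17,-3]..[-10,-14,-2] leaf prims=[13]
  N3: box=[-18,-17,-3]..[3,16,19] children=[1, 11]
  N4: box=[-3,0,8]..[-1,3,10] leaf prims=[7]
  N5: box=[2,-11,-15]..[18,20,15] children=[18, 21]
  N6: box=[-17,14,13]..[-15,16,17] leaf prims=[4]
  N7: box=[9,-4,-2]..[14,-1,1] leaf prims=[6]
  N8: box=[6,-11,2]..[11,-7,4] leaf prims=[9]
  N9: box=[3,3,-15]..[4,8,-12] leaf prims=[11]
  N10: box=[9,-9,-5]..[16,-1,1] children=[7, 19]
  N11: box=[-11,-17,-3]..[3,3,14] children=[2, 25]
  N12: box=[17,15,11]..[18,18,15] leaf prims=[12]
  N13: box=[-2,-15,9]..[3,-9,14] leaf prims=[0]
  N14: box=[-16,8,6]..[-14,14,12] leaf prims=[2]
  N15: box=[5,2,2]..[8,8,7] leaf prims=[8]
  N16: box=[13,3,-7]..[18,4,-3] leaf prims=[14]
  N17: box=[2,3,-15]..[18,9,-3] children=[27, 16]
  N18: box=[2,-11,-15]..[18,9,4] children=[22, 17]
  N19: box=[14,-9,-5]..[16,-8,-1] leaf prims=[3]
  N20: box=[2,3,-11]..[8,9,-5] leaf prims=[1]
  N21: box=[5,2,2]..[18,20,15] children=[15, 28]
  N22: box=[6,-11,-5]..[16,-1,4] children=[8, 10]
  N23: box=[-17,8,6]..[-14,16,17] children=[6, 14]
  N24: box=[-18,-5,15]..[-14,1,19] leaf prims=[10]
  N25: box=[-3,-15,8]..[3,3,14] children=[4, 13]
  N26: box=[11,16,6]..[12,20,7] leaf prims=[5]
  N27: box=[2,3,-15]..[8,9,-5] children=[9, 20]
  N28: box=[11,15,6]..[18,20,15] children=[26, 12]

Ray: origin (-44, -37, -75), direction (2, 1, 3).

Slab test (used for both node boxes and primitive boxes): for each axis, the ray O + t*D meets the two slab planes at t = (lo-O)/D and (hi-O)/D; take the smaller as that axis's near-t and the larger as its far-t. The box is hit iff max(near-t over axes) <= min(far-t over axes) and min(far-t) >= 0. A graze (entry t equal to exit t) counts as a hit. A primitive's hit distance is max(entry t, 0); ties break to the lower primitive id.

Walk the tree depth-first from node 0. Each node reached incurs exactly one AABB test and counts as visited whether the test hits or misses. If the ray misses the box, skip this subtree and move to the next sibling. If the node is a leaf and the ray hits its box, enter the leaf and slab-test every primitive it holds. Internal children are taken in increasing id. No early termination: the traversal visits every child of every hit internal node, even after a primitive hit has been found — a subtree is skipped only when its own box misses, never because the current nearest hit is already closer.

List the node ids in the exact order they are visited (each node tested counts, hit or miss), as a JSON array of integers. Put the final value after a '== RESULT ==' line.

Trace the traversal:
N0 x:[13,31] y:[20,57] z:[20,94/3] -> hit [20,31], descend [3, 5]
  N3 x:[13,47/2] y:[20,53] z:[24,94/3] -> miss, prune
  N5 x:[23,31] y:[26,57] z:[20,30] -> hit [26,30], descend [18, 21]
    N18 x:[23,31] y:[26,46] z:[20,79/3] -> hit [26,79/3], descend [17, 22]
      N17 x:[23,31] y:[40,46] z:[20,24] -> miss, prune
      N22 x:[25,30] y:[26,36] z:[70/3,79/3] -> hit [26,79/3], descend [8, 10]
        N8 x:[25,55/2] y:[26,30] z:[77/3,79/3] -> hit [26,79/3] leaf, test {P9@t=26}
        N10 x:[53/2,30] y:[28,36] z:[70/3,76/3] -> miss, prune
    N21 x:[49/2,31] y:[39,57] z:[77/3,30] -> miss, prune

9 AABB tests over nodes [0, 3, 5, 18, 17, 22, 8, 10, 21]; 1 leaf entered; closest P9.

== RESULT ==
[0, 3, 5, 18, 17, 22, 8, 10, 21]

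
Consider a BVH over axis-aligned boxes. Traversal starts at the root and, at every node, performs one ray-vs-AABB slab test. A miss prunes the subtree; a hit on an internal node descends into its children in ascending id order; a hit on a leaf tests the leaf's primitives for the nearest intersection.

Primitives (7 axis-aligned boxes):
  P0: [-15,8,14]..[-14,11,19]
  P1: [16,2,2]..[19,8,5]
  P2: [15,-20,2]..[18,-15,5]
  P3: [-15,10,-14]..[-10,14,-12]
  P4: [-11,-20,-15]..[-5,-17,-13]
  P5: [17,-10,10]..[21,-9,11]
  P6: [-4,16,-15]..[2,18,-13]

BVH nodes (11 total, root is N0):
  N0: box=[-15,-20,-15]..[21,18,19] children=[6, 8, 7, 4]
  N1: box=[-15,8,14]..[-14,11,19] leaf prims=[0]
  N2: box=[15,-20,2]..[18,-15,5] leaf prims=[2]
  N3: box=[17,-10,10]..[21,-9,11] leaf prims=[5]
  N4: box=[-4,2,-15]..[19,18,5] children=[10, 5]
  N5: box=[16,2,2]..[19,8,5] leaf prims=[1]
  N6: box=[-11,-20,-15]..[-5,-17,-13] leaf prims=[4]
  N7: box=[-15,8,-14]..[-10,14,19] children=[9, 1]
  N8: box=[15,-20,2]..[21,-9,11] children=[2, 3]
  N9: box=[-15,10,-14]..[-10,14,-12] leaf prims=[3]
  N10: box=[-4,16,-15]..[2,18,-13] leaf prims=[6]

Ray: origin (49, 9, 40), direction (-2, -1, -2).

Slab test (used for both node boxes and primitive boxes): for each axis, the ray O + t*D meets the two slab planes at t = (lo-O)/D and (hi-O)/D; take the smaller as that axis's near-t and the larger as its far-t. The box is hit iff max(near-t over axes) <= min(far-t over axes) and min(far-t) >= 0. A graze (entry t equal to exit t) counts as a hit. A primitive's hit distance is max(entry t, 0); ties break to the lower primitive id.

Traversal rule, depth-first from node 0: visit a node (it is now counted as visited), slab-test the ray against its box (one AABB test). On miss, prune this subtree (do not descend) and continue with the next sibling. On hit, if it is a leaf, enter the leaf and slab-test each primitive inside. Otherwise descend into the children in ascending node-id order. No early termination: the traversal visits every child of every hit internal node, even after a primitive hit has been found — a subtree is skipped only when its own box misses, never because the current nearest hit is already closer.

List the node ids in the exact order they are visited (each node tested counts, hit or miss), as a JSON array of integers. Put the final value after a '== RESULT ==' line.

Trace the traversal:
N0 x:[14,32] y:[-9,29] z:[21/2,55/2] -> hit [14,55/2], descend [4, 6, 7, 8]
  N4 x:[15,53/2] y:[-9,7] z:[35/2,55/2] -> miss, prune
  N6 x:[27,30] y:[26,29] z:[53/2,55/2] -> hit [27,55/2] leaf, test {P4@t=27}
  N7 x:[59/2,32] y:[-5,1] z:[21/2,27] -> miss, prune
  N8 x:[14,17] y:[18,29] z:[29/2,19] -> miss, prune

order=[0, 4, 6, 7, 8]  |boxes|=5  |leaves|=1  hit=P4

== RESULT ==
[0, 4, 6, 7, 8]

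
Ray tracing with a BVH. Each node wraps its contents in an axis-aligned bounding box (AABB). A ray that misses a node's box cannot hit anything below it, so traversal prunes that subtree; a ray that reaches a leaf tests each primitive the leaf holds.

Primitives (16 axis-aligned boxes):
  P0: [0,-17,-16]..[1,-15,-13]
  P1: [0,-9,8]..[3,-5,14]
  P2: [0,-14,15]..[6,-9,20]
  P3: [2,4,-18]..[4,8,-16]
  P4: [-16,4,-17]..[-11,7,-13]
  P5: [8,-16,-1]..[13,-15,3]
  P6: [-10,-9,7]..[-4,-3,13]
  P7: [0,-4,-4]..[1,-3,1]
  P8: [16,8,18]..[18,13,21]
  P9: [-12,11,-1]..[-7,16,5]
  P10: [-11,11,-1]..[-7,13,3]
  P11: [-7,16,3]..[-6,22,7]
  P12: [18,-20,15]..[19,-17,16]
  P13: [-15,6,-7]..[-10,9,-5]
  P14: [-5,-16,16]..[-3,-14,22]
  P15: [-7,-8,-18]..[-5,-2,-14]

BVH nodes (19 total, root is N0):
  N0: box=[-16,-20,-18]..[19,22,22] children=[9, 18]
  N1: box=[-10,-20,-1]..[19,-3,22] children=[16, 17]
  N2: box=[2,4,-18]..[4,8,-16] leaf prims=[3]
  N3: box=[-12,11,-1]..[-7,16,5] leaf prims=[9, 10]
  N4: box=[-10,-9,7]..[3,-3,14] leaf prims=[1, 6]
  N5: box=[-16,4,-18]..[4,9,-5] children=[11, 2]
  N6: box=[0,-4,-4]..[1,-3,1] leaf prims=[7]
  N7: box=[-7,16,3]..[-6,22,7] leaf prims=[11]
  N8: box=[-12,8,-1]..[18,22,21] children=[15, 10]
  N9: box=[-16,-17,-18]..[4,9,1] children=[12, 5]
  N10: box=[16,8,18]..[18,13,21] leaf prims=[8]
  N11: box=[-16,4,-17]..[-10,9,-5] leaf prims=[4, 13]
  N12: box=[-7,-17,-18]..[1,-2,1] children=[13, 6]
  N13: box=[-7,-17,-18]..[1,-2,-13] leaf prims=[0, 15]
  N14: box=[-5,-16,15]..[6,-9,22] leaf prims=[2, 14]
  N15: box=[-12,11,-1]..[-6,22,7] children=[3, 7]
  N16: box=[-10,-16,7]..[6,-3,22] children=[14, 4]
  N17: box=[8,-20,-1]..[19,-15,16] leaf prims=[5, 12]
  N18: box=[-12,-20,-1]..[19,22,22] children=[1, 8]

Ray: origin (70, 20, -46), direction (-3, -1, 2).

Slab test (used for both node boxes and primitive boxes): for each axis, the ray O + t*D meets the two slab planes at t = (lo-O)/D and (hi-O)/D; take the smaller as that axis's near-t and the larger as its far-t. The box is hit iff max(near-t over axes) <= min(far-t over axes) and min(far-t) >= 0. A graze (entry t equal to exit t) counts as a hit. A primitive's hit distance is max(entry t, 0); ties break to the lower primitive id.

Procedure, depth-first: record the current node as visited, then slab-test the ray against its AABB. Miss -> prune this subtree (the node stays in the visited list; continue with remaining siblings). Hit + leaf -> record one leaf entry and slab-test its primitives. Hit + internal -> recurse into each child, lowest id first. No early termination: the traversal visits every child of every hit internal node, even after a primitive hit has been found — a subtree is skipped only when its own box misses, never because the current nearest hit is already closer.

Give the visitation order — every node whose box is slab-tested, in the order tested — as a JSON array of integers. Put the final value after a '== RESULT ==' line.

Traverse from the root:
N0 x:[17,86/3] y:[-2,40] z:[14,34] -> hit [17,86/3], descend [9, 18]
  N9 x:[22,86/3] y:[11,37] z:[14,47/2] -> hit [22,47/2], descend [5, 12]
    N5 x:[22,86/3] y:[11,16] z:[14,41/2] -> miss, prune
    N12 x:[23,77/3] y:[22,37] z:[14,47/2] -> hit [23,47/2], descend [6, 13]
      N6 x:[23,70/3] y:[23,24] z:[21,47/2] -> hit [23,70/3] leaf, test {P7@t=23}
      N13 x:[23,77/3] y:[22,37] z:[14,33/2] -> miss, prune
  N18 x:[17,82/3] y:[-2,40] z:[45/2,34] -> hit [45/2,82/3], descend [1, 8]
    N1 x:[17,80/3] y:[23,40] z:[45/2,34] -> hit [23,80/3], descend [16, 17]
      N16 x:[64/3,80/3] y:[23,36] z:[53/2,34] -> hit [53/2,80/3], descend [4, 14]
        N4 x:[67/3,80/3] y:[23,29] z:[53/2,30] -> hit [53/2,80/3] leaf, test {P1(miss), P6@t=53/2}
        N14 x:[64/3,25] y:[29,36] z:[61/2,34] -> miss, prune
      N17 x:[17,62/3] y:[35,40] z:[45/2,31] -> miss, prune
    N8 x:[52/3,82/3] y:[-2,12] z:[45/2,67/2] -> miss, prune

13 AABB tests over nodes [0, 9, 5, 12, 6, 13, 18, 1, 16, 4, 14, 17, 8]; 2 leaves entered; closest P7.

== RESULT ==
[0, 9, 5, 12, 6, 13, 18, 1, 16, 4, 14, 17, 8]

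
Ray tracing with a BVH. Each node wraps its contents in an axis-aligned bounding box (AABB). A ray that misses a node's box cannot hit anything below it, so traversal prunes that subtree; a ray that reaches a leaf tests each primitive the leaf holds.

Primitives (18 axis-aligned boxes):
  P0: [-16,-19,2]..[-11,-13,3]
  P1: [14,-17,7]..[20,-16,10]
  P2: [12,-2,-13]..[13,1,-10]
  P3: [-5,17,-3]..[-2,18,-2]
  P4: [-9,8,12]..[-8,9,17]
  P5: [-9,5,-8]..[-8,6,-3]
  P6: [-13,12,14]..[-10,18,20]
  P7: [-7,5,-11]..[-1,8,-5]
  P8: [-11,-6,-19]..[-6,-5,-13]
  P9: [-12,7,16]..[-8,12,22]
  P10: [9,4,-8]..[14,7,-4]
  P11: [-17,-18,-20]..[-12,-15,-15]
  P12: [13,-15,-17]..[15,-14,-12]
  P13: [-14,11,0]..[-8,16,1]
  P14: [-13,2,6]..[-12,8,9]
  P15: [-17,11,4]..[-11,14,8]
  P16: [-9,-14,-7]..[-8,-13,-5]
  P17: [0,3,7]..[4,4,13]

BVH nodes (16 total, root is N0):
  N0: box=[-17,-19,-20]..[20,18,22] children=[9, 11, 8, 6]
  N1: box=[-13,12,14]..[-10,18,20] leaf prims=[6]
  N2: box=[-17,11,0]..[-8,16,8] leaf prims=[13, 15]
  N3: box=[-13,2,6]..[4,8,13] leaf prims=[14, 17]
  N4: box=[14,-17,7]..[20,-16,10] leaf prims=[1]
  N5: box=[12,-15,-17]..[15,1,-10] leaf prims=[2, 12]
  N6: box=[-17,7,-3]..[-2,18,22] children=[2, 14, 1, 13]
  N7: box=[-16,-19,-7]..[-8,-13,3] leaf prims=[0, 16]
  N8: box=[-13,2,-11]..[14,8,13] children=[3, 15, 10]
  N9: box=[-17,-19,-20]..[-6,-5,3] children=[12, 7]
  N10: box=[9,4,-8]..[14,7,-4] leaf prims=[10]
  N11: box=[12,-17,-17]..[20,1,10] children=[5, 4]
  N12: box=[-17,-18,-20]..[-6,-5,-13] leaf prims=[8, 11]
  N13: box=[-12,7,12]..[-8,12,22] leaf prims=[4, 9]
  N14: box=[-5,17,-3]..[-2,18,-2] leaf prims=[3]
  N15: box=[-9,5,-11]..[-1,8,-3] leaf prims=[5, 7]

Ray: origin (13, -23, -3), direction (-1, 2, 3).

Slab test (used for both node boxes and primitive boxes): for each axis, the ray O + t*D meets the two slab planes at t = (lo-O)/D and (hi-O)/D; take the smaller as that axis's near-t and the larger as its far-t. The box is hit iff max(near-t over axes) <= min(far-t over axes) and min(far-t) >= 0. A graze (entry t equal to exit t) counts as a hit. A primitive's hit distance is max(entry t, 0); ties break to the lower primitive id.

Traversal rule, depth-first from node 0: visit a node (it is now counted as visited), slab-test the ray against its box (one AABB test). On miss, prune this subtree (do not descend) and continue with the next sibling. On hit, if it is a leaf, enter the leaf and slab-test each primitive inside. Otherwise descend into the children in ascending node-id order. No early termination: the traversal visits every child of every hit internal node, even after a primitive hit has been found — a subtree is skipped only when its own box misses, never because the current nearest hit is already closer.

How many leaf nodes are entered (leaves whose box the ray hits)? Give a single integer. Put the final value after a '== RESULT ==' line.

Trace the traversal:
N0 x:[-7,30] y:[2,41/2] z:[-17/3,25/3] -> hit [2,25/3], descend [6, 8, 9, 11]
  N6 x:[15,30] y:[15,41/2] z:[0,25/3] -> miss, prune
  N8 x:[-1,26] y:[25/2,31/2] z:[-8/3,16/3] -> miss, prune
  N9 x:[19,30] y:[2,9] z:[-17/3,2] -> miss, prune
  N11 x:[-7,1] y:[3,12] z:[-14/3,13/3] -> miss, prune

5 AABB tests over nodes [0, 6, 8, 9, 11]; 0 leaves entered; closest miss.

== RESULT ==
0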